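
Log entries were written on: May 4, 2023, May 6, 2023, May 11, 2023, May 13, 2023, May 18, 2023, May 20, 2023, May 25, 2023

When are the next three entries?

May 27, 2023; June 1, 2023; June 3, 2023

Every event lands on a Thursday or Saturday (gaps cycle 2, 5, 2, 5, 2, 5).
So the schedule is: every Thursday and Saturday.
The following Saturday is May 27, 2023.
The following Thursday is June 1, 2023.
Next Saturday: June 3, 2023.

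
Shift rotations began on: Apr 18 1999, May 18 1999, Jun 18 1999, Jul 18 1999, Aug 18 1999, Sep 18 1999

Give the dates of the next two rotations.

The day-of-month is always 18 (30, 31, 30, 31, 31 days between events).
So this recurs on the 18th of each month.
Next: October 1999 → Oct 18 1999.
Next: November 1999 → Nov 18 1999.

Oct 18 1999, Nov 18 1999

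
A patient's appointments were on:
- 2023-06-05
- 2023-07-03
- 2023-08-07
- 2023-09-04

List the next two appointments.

2023-10-02, 2023-11-06

All dates are Mondays, 28, 35, 28 days apart.
Specifically, the 1st Monday of each month.
1st Monday of October 2023: 2023-10-02.
1st Monday of November 2023: 2023-11-06.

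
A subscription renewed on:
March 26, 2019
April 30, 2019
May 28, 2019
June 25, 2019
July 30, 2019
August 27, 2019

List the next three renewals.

September 24, 2019; October 29, 2019; November 26, 2019

All Tuesdays; the gaps (35, 28, 28, 35, 28) vary with month length.
This is the last Tuesday of each month.
Last Tuesday of September 2019: September 24, 2019.
October 2019 ends with Tuesday October 29, 2019.
November 2019 ends with Tuesday November 26, 2019.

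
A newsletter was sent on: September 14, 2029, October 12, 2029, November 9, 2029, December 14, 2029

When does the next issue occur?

January 11, 2030

Gaps: 28, 28, 35 days — a mix of 28 and 35. Every date is a Friday.
Each is the 2nd Friday of its month.
January 2030 — 2nd Friday is January 11, 2030.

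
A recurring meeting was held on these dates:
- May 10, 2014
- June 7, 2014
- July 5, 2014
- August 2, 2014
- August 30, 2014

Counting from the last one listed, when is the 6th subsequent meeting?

February 14, 2015

The spacing is 28, 28, 28, 28 days — always 28 days.
August 30, 2014 + 28 days = September 27, 2014.
September 27, 2014 + 28 days = October 25, 2014.
October 25, 2014 + 28 days = November 22, 2014.
November 22, 2014 + 28 days = December 20, 2014.
December 20, 2014 + 28 days = January 17, 2015.
January 17, 2015 + 28 days = February 14, 2015.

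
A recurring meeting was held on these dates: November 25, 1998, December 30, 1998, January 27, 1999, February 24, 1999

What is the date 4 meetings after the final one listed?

June 30, 1999

These are Wednesdays with 35, 28, 28-day gaps.
Each is the final Wednesday of its month — December 30, 1998 is past the 28th, so '4th Wednesday' doesn't fit.
Last Wednesday of March 1999: March 31, 1999.
Last Wednesday of April 1999: April 28, 1999.
Last Wednesday of May 1999: May 26, 1999.
June 1999 ends with Wednesday June 30, 1999.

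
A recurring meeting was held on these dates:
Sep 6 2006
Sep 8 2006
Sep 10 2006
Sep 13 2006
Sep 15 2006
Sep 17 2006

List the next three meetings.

Sep 20 2006, Sep 22 2006, Sep 24 2006

Every event lands on a Wednesday or Friday or Sunday (gaps cycle 2, 2, 3, 2, 2).
So the schedule is: every Wednesday, Friday and Sunday.
The following Wednesday is Sep 20 2006.
The following Friday is Sep 22 2006.
Next Sunday: Sep 24 2006.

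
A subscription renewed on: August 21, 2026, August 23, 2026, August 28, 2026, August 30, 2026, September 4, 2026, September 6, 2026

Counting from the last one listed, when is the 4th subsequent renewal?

September 20, 2026

Gaps: 2, 5, 2, 5, 2 days — not constant, but cyclic with period 2.
The events fall on every Friday and Sunday.
Next Friday: September 11, 2026.
The following Sunday is September 13, 2026.
The following Friday is September 18, 2026.
The following Sunday is September 20, 2026.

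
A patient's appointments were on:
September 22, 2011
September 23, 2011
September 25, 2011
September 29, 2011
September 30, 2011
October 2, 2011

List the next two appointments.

The gap pattern 1, 2, 4, 1, 2 repeats every 3 events.
These are the Thursdays, Fridays and Sundays of each week.
The following Thursday is October 6, 2011.
The following Friday is October 7, 2011.

October 6, 2011; October 7, 2011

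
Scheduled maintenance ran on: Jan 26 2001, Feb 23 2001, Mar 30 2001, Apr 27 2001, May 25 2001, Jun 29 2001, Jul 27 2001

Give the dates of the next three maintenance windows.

Aug 31 2001, Sep 28 2001, Oct 26 2001

All Fridays; the gaps (28, 35, 28, 28, 35, 28) vary with month length.
This is the last Friday of each month.
Last Friday of August 2001: Aug 31 2001.
September 2001 ends with Friday Sep 28 2001.
Last Friday of October 2001: Oct 26 2001.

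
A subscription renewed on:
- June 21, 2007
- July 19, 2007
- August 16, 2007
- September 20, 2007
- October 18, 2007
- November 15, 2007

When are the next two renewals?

December 20, 2007; January 17, 2008

Gaps: 28, 28, 35, 28, 28 days — a mix of 28 and 35. Every date is a Thursday.
Each is the 3rd Thursday of its month.
3rd Thursday of December 2007: December 20, 2007.
3rd Thursday of January 2008: January 17, 2008.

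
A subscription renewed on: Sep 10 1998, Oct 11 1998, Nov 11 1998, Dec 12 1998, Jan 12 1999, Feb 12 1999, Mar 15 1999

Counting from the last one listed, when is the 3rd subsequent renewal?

Jun 16 1999

Gaps between consecutive events: 31, 31, 31, 31, 31, 31 days — a constant 31-day interval.
Mar 15 1999 + 31 days = Apr 15 1999.
Apr 15 1999 + 31 days = May 16 1999.
May 16 1999 + 31 days = Jun 16 1999.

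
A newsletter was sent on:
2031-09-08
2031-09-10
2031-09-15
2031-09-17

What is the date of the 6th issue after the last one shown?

2031-10-08

The gap pattern 2, 5, 2 repeats every 2 events.
These are the Mondays and Wednesdays of each week.
Next Monday: 2031-09-22.
The following Wednesday is 2031-09-24.
Next Monday: 2031-09-29.
The following Wednesday is 2031-10-01.
Next Monday: 2031-10-06.
The following Wednesday is 2031-10-08.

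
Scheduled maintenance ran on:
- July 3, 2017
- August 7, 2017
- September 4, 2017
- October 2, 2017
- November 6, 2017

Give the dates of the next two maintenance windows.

All dates are Mondays, 35, 28, 28, 35 days apart.
Specifically, the 1st Monday of each month.
1st Monday of December 2017: December 4, 2017.
January 2018 — 1st Monday is January 1, 2018.

December 4, 2017; January 1, 2018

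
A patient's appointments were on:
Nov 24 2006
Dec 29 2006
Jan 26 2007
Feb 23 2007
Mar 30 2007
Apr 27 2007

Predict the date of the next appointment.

These are Fridays with 35, 28, 28, 35, 28-day gaps.
Each is the final Friday of its month — Dec 29 2006 is past the 28th, so '4th Friday' doesn't fit.
May 2007 ends with Friday May 25 2007.

May 25 2007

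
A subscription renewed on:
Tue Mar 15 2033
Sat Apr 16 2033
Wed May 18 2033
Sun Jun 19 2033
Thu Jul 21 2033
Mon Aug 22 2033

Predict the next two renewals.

Fri Sep 23 2033, Tue Oct 25 2033

The spacing is 32, 32, 32, 32, 32 days — always 32 days.
Mon Aug 22 2033 + 32 days = Fri Sep 23 2033.
Fri Sep 23 2033 + 32 days = Tue Oct 25 2033.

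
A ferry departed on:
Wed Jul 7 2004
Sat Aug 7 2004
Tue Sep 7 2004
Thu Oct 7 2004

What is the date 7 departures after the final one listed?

Sat May 7 2005

The day-of-month is always 7 (31, 31, 30 days between events).
So this recurs on the 7th of each month.
Next: November 2004 → Sun Nov 7 2004.
Next: December 2004 → Tue Dec 7 2004.
January 2005: Fri Jan 7 2005.
February 2005: Mon Feb 7 2005.
March 2005: Mon Mar 7 2005.
Next: April 2005 → Thu Apr 7 2005.
May 2005: Sat May 7 2005.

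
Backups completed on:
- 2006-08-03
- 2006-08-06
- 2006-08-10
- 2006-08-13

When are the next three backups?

The gap pattern 3, 4, 3 repeats every 2 events.
These are the Thursdays and Sundays of each week.
Next Thursday: 2006-08-17.
The following Sunday is 2006-08-20.
The following Thursday is 2006-08-24.

2006-08-17, 2006-08-20, 2006-08-24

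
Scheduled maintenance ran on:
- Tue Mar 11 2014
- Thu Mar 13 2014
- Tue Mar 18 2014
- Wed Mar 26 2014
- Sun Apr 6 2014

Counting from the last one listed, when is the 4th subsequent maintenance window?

Intervals are 2, 5, 8, 11 days — an arithmetic progression with common difference 3.
Next gap: 14 days. Sun Apr 6 2014 + 14 days = Sun Apr 20 2014.
Next gap: 17 days. Sun Apr 20 2014 + 17 days = Wed May 7 2014.
Next gap: 20 days. Wed May 7 2014 + 20 days = Tue May 27 2014.
Next gap: 23 days. Tue May 27 2014 + 23 days = Thu Jun 19 2014.

Thu Jun 19 2014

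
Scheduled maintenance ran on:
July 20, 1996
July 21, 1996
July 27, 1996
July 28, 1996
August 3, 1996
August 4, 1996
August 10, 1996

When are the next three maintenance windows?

August 11, 1996; August 17, 1996; August 18, 1996

Every event lands on a Saturday or Sunday (gaps cycle 1, 6, 1, 6, 1, 6).
So the schedule is: every Saturday and Sunday.
Next Sunday: August 11, 1996.
The following Saturday is August 17, 1996.
The following Sunday is August 18, 1996.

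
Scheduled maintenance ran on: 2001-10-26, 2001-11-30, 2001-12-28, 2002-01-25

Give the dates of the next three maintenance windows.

These are Fridays with 35, 28, 28-day gaps.
Each is the final Friday of its month — 2001-11-30 is past the 28th, so '4th Friday' doesn't fit.
Last Friday of February 2002: 2002-02-22.
Last Friday of March 2002: 2002-03-29.
April 2002 ends with Friday 2002-04-26.

2002-02-22, 2002-03-29, 2002-04-26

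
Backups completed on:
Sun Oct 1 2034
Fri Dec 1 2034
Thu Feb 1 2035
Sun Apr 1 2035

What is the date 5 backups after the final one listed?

The day-of-month is always 1 (61, 62, 59 days between events).
So this recurs on the 1st of every 2 months.
Next: June 2035 → Fri Jun 1 2035.
Next: August 2035 → Wed Aug 1 2035.
October 2035: Mon Oct 1 2035.
December 2035: Sat Dec 1 2035.
February 2036: Fri Feb 1 2036.

Fri Feb 1 2036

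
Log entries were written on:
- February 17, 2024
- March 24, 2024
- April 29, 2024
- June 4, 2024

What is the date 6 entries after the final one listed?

January 6, 2025

Every event comes 36 days after the last (36, 36, 36).
June 4, 2024 + 36 days = July 10, 2024.
July 10, 2024 + 36 days = August 15, 2024.
August 15, 2024 + 36 days = September 20, 2024.
September 20, 2024 + 36 days = October 26, 2024.
October 26, 2024 + 36 days = December 1, 2024.
December 1, 2024 + 36 days = January 6, 2025.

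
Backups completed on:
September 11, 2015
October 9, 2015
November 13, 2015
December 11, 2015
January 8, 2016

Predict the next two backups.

February 12, 2016; March 11, 2016

All dates are Fridays, 28, 35, 28, 28 days apart.
Specifically, the 2nd Friday of each month.
February 2016 — 2nd Friday is February 12, 2016.
2nd Friday of March 2016: March 11, 2016.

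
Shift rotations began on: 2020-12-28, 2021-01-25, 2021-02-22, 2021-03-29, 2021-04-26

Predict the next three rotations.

2021-05-31, 2021-06-28, 2021-07-26

These are Mondays with 28, 28, 35, 28-day gaps.
Each is the final Monday of its month — 2021-03-29 is past the 28th, so '4th Monday' doesn't fit.
Last Monday of May 2021: 2021-05-31.
June 2021 ends with Monday 2021-06-28.
July 2021 ends with Monday 2021-07-26.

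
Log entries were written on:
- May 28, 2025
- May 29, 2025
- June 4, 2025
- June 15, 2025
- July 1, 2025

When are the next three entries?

July 22, 2025; August 17, 2025; September 17, 2025

The spacing grows by 5 each time: 1, 6, 11, 16 days.
Next gap: 21 days. July 1, 2025 + 21 days = July 22, 2025.
Next gap: 26 days. July 22, 2025 + 26 days = August 17, 2025.
Next gap: 31 days. August 17, 2025 + 31 days = September 17, 2025.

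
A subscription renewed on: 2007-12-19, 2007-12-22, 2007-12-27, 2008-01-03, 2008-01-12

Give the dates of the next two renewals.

The spacing grows by 2 each time: 3, 5, 7, 9 days.
Next gap: 11 days. 2008-01-12 + 11 days = 2008-01-23.
Next gap: 13 days. 2008-01-23 + 13 days = 2008-02-05.

2008-01-23, 2008-02-05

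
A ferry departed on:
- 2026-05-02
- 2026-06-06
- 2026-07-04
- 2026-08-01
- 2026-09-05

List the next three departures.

These are Saturdays at 28- or 35-day spacing (35, 28, 28, 35).
The pattern: 1st Saturday of the month.
October 2026 — 1st Saturday is 2026-10-03.
November 2026 — 1st Saturday is 2026-11-07.
1st Saturday of December 2026: 2026-12-05.

2026-10-03, 2026-11-07, 2026-12-05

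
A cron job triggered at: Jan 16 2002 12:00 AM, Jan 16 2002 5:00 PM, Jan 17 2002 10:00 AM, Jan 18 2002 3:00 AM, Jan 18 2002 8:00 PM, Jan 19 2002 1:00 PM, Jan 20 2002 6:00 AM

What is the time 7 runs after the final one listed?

The interval is a steady 17 hours (17, 17, 17, 17, 17, 17).
Jan 20 2002 6:00 AM + 17 h = Jan 20 2002 11:00 PM.
Jan 20 2002 11:00 PM + 17 h = Jan 21 2002 4:00 PM.
Jan 21 2002 4:00 PM + 17 h = Jan 22 2002 9:00 AM.
Jan 22 2002 9:00 AM + 17 h = Jan 23 2002 2:00 AM.
Jan 23 2002 2:00 AM + 17 h = Jan 23 2002 7:00 PM.
Jan 23 2002 7:00 PM + 17 h = Jan 24 2002 12:00 PM.
Jan 24 2002 12:00 PM + 17 h = Jan 25 2002 5:00 AM.

Jan 25 2002 5:00 AM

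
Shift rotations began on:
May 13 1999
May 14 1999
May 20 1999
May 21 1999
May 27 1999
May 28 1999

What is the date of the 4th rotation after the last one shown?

Gaps: 1, 6, 1, 6, 1 days — not constant, but cyclic with period 2.
The events fall on every Thursday and Friday.
The following Thursday is Jun 3 1999.
Next Friday: Jun 4 1999.
The following Thursday is Jun 10 1999.
The following Friday is Jun 11 1999.

Jun 11 1999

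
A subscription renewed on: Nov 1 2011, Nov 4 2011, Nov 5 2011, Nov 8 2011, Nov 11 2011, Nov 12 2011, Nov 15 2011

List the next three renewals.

Nov 18 2011, Nov 19 2011, Nov 22 2011

Gaps: 3, 1, 3, 3, 1, 3 days — not constant, but cyclic with period 3.
The events fall on every Tuesday, Friday and Saturday.
The following Friday is Nov 18 2011.
Next Saturday: Nov 19 2011.
Next Tuesday: Nov 22 2011.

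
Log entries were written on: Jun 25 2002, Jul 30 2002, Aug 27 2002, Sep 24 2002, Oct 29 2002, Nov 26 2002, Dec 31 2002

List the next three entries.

These are Tuesdays with 35, 28, 28, 35, 28, 35-day gaps.
Each is the final Tuesday of its month — Jul 30 2002 is past the 28th, so '4th Tuesday' doesn't fit.
Last Tuesday of January 2003: Jan 28 2003.
Last Tuesday of February 2003: Feb 25 2003.
March 2003 ends with Tuesday Mar 25 2003.

Jan 28 2003, Feb 25 2003, Mar 25 2003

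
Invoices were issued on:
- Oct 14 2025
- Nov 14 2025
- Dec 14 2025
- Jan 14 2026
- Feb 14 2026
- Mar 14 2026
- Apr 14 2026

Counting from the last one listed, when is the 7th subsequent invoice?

Nov 14 2026

The day-of-month is always 14 (31, 30, 31, 31, 28, 31 days between events).
So this recurs on the 14th of each month.
May 2026: May 14 2026.
Next: June 2026 → Jun 14 2026.
Next: July 2026 → Jul 14 2026.
Next: August 2026 → Aug 14 2026.
September 2026: Sep 14 2026.
Next: October 2026 → Oct 14 2026.
Next: November 2026 → Nov 14 2026.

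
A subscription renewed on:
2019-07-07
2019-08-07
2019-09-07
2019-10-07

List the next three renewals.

Gaps: 31, 31, 30 days — not constant. Every event is on the 7th of the month.
Pattern: the 7th of each month.
November 2019: 2019-11-07.
December 2019: 2019-12-07.
Next: January 2020 → 2020-01-07.

2019-11-07, 2019-12-07, 2020-01-07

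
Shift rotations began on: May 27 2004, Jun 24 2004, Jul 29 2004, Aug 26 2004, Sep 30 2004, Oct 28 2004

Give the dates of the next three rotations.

These are Thursdays with 28, 35, 28, 35, 28-day gaps.
Each is the final Thursday of its month — Jul 29 2004 is past the 28th, so '4th Thursday' doesn't fit.
November 2004 ends with Thursday Nov 25 2004.
Last Thursday of December 2004: Dec 30 2004.
January 2005 ends with Thursday Jan 27 2005.

Nov 25 2004, Dec 30 2004, Jan 27 2005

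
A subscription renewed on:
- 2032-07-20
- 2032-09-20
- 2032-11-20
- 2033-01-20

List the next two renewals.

2033-03-20, 2033-05-20

Each date is the 20th; the gaps (62, 61, 61) track the month lengths.
The rule is the 20th of every 2 months.
March 2033: 2033-03-20.
May 2033: 2033-05-20.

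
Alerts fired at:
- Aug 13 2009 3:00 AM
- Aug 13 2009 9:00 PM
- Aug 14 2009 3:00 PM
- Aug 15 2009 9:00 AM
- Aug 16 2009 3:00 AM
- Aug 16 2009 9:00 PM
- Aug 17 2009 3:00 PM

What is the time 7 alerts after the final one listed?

Gaps: 18, 18, 18, 18, 18, 18 hours — each event is 18 hours after the previous one.
Aug 17 2009 3:00 PM + 18 h = Aug 18 2009 9:00 AM.
Aug 18 2009 9:00 AM + 18 h = Aug 19 2009 3:00 AM.
Aug 19 2009 3:00 AM + 18 h = Aug 19 2009 9:00 PM.
Aug 19 2009 9:00 PM + 18 h = Aug 20 2009 3:00 PM.
Aug 20 2009 3:00 PM + 18 h = Aug 21 2009 9:00 AM.
Aug 21 2009 9:00 AM + 18 h = Aug 22 2009 3:00 AM.
Aug 22 2009 3:00 AM + 18 h = Aug 22 2009 9:00 PM.

Aug 22 2009 9:00 PM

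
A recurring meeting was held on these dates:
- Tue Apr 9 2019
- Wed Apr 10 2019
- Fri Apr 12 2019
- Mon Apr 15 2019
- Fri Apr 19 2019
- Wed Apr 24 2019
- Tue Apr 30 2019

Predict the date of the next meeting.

Intervals are 1, 2, 3, 4, 5, 6 days — an arithmetic progression with common difference 1.
Next gap: 7 days. Tue Apr 30 2019 + 7 days = Tue May 7 2019.

Tue May 7 2019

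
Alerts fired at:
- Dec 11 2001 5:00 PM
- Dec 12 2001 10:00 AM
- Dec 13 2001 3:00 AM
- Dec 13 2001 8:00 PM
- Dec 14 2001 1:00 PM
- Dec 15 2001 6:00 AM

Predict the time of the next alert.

Dec 15 2001 11:00 PM

The interval is a steady 17 hours (17, 17, 17, 17, 17).
Dec 15 2001 6:00 AM + 17 h = Dec 15 2001 11:00 PM.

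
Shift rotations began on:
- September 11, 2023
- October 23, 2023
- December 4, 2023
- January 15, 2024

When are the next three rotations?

February 26, 2024; April 8, 2024; May 20, 2024

Gaps between consecutive events: 42, 42, 42 days — a constant 42-day interval.
January 15, 2024 + 42 days = February 26, 2024.
February 26, 2024 + 42 days = April 8, 2024.
April 8, 2024 + 42 days = May 20, 2024.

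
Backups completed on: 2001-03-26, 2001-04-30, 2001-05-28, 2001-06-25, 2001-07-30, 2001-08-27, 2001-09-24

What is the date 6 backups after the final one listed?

All Mondays; the gaps (35, 28, 28, 35, 28, 28) vary with month length.
This is the last Monday of each month.
October 2001 ends with Monday 2001-10-29.
Last Monday of November 2001: 2001-11-26.
December 2001 ends with Monday 2001-12-31.
January 2002 ends with Monday 2002-01-28.
Last Monday of February 2002: 2002-02-25.
March 2002 ends with Monday 2002-03-25.

2002-03-25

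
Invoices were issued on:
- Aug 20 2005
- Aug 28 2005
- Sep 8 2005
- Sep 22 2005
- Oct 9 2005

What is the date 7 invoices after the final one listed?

Apr 30 2006

Gaps: 8, 11, 14, 17 days — each gap is 3 larger than the previous one.
Next gap: 20 days. Oct 9 2005 + 20 days = Oct 29 2005.
Next gap: 23 days. Oct 29 2005 + 23 days = Nov 21 2005.
Next gap: 26 days. Nov 21 2005 + 26 days = Dec 17 2005.
Next gap: 29 days. Dec 17 2005 + 29 days = Jan 15 2006.
Next gap: 32 days. Jan 15 2006 + 32 days = Feb 16 2006.
Next gap: 35 days. Feb 16 2006 + 35 days = Mar 23 2006.
Next gap: 38 days. Mar 23 2006 + 38 days = Apr 30 2006.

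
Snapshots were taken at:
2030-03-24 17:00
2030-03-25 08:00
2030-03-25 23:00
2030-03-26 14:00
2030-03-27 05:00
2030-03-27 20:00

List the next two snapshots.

The interval is a steady 15 hours (15, 15, 15, 15, 15).
2030-03-27 20:00 + 15 h = 2030-03-28 11:00.
2030-03-28 11:00 + 15 h = 2030-03-29 02:00.

2030-03-28 11:00, 2030-03-29 02:00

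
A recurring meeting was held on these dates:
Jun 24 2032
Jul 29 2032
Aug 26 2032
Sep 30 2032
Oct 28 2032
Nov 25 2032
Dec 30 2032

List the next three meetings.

Every date is a Thursday; gaps 35, 28, 35, 28, 28, 35 days.
Each is the last Thursday of its month (at least one falls on the 29th or later, ruling out '4th Thursday').
Last Thursday of January 2033: Jan 27 2033.
Last Thursday of February 2033: Feb 24 2033.
Last Thursday of March 2033: Mar 31 2033.

Jan 27 2033, Feb 24 2033, Mar 31 2033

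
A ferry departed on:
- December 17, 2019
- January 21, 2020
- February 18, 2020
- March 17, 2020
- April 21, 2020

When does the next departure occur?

May 19, 2020

All dates are Tuesdays, 35, 28, 28, 35 days apart.
Specifically, the 3rd Tuesday of each month.
3rd Tuesday of May 2020: May 19, 2020.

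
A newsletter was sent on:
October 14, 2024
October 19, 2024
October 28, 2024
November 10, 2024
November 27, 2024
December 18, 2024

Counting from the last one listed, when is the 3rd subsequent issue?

March 15, 2025

The spacing grows by 4 each time: 5, 9, 13, 17, 21 days.
Next gap: 25 days. December 18, 2024 + 25 days = January 12, 2025.
Next gap: 29 days. January 12, 2025 + 29 days = February 10, 2025.
Next gap: 33 days. February 10, 2025 + 33 days = March 15, 2025.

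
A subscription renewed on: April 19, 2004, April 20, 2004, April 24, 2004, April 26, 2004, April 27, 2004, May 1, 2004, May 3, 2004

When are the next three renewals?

The gap pattern 1, 4, 2, 1, 4, 2 repeats every 3 events.
These are the Mondays, Tuesdays and Saturdays of each week.
The following Tuesday is May 4, 2004.
The following Saturday is May 8, 2004.
Next Monday: May 10, 2004.

May 4, 2004; May 8, 2004; May 10, 2004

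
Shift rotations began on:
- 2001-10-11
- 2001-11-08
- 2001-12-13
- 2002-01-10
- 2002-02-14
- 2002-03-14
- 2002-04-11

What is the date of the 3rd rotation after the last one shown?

These are Thursdays at 28- or 35-day spacing (28, 35, 28, 35, 28, 28).
The pattern: 2nd Thursday of the month.
2nd Thursday of May 2002: 2002-05-09.
June 2002 — 2nd Thursday is 2002-06-13.
2nd Thursday of July 2002: 2002-07-11.

2002-07-11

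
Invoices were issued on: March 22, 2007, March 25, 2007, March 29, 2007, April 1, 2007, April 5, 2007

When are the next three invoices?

Gaps: 3, 4, 3, 4 days — not constant, but cyclic with period 2.
The events fall on every Thursday and Sunday.
Next Sunday: April 8, 2007.
The following Thursday is April 12, 2007.
Next Sunday: April 15, 2007.

April 8, 2007; April 12, 2007; April 15, 2007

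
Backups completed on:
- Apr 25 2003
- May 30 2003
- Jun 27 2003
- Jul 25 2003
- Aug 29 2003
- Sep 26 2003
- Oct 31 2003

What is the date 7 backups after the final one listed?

May 28 2004

All Fridays; the gaps (35, 28, 28, 35, 28, 35) vary with month length.
This is the last Friday of each month.
November 2003 ends with Friday Nov 28 2003.
December 2003 ends with Friday Dec 26 2003.
Last Friday of January 2004: Jan 30 2004.
February 2004 ends with Friday Feb 27 2004.
March 2004 ends with Friday Mar 26 2004.
Last Friday of April 2004: Apr 30 2004.
Last Friday of May 2004: May 28 2004.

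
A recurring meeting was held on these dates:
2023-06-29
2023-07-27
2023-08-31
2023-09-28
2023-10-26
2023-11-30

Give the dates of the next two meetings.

2023-12-28, 2024-01-25

Every date is a Thursday; gaps 28, 35, 28, 28, 35 days.
Each is the last Thursday of its month (at least one falls on the 29th or later, ruling out '4th Thursday').
Last Thursday of December 2023: 2023-12-28.
Last Thursday of January 2024: 2024-01-25.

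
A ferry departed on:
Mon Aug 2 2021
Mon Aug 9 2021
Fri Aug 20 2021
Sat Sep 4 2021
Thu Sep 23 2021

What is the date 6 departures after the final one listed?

The spacing grows by 4 each time: 7, 11, 15, 19 days.
Next gap: 23 days. Thu Sep 23 2021 + 23 days = Sat Oct 16 2021.
Next gap: 27 days. Sat Oct 16 2021 + 27 days = Fri Nov 12 2021.
Next gap: 31 days. Fri Nov 12 2021 + 31 days = Mon Dec 13 2021.
Next gap: 35 days. Mon Dec 13 2021 + 35 days = Mon Jan 17 2022.
Next gap: 39 days. Mon Jan 17 2022 + 39 days = Fri Feb 25 2022.
Next gap: 43 days. Fri Feb 25 2022 + 43 days = Sat Apr 9 2022.

Sat Apr 9 2022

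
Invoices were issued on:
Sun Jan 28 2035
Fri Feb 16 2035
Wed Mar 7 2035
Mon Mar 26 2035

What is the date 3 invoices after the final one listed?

Tue May 22 2035

The spacing is 19, 19, 19 days — always 19 days.
Mon Mar 26 2035 + 19 days = Sat Apr 14 2035.
Sat Apr 14 2035 + 19 days = Thu May 3 2035.
Thu May 3 2035 + 19 days = Tue May 22 2035.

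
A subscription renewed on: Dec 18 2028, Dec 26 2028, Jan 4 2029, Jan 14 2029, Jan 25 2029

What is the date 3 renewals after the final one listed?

Gaps: 8, 9, 10, 11 days — each gap is 1 larger than the previous one.
Next gap: 12 days. Jan 25 2029 + 12 days = Feb 6 2029.
Next gap: 13 days. Feb 6 2029 + 13 days = Feb 19 2029.
Next gap: 14 days. Feb 19 2029 + 14 days = Mar 5 2029.

Mar 5 2029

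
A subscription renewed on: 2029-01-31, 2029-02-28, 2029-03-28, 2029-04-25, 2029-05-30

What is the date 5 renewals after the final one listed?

2029-10-31

All Wednesdays; the gaps (28, 28, 28, 35) vary with month length.
This is the last Wednesday of each month.
June 2029 ends with Wednesday 2029-06-27.
July 2029 ends with Wednesday 2029-07-25.
Last Wednesday of August 2029: 2029-08-29.
Last Wednesday of September 2029: 2029-09-26.
Last Wednesday of October 2029: 2029-10-31.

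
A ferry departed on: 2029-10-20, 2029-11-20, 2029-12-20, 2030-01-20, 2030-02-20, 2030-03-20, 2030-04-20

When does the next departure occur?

2030-05-20

Each date is the 20th; the gaps (31, 30, 31, 31, 28, 31) track the month lengths.
The rule is the 20th of each month.
May 2030: 2030-05-20.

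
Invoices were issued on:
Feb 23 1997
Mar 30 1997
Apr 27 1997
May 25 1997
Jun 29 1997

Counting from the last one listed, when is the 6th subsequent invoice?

All Sundays; the gaps (35, 28, 28, 35) vary with month length.
This is the last Sunday of each month.
July 1997 ends with Sunday Jul 27 1997.
Last Sunday of August 1997: Aug 31 1997.
Last Sunday of September 1997: Sep 28 1997.
October 1997 ends with Sunday Oct 26 1997.
November 1997 ends with Sunday Nov 30 1997.
Last Sunday of December 1997: Dec 28 1997.

Dec 28 1997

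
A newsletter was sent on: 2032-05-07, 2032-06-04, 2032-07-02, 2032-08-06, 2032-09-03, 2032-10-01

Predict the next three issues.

2032-11-05, 2032-12-03, 2033-01-07

All dates are Fridays, 28, 28, 35, 28, 28 days apart.
Specifically, the 1st Friday of each month.
November 2032 — 1st Friday is 2032-11-05.
1st Friday of December 2032: 2032-12-03.
January 2033 — 1st Friday is 2033-01-07.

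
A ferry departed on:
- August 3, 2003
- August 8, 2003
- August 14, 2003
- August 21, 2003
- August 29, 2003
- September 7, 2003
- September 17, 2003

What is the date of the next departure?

Intervals are 5, 6, 7, 8, 9, 10 days — an arithmetic progression with common difference 1.
Next gap: 11 days. September 17, 2003 + 11 days = September 28, 2003.

September 28, 2003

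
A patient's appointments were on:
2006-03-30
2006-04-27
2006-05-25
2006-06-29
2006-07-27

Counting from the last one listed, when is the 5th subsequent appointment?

These are Thursdays with 28, 28, 35, 28-day gaps.
Each is the final Thursday of its month — 2006-03-30 is past the 28th, so '4th Thursday' doesn't fit.
August 2006 ends with Thursday 2006-08-31.
September 2006 ends with Thursday 2006-09-28.
October 2006 ends with Thursday 2006-10-26.
Last Thursday of November 2006: 2006-11-30.
Last Thursday of December 2006: 2006-12-28.

2006-12-28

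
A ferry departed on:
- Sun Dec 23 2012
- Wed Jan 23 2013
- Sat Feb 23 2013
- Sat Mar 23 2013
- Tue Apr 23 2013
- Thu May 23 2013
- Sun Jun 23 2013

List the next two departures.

Gaps: 31, 31, 28, 31, 30, 31 days — not constant. Every event is on the 23rd of the month.
Pattern: the 23rd of each month.
July 2013: Tue Jul 23 2013.
August 2013: Fri Aug 23 2013.

Tue Jul 23 2013, Fri Aug 23 2013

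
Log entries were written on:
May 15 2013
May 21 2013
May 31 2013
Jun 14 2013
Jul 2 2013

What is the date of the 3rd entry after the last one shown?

Gaps: 6, 10, 14, 18 days — each gap is 4 larger than the previous one.
Next gap: 22 days. Jul 2 2013 + 22 days = Jul 24 2013.
Next gap: 26 days. Jul 24 2013 + 26 days = Aug 19 2013.
Next gap: 30 days. Aug 19 2013 + 30 days = Sep 18 2013.

Sep 18 2013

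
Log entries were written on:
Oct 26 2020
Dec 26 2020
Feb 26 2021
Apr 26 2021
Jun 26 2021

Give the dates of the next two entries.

Aug 26 2021, Oct 26 2021

Each date is the 26th; the gaps (61, 62, 59, 61) track the month lengths.
The rule is the 26th of every 2 months.
August 2021: Aug 26 2021.
Next: October 2021 → Oct 26 2021.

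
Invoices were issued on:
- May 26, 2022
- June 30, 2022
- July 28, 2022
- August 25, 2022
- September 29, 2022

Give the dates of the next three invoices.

October 27, 2022; November 24, 2022; December 29, 2022

Every date is a Thursday; gaps 35, 28, 28, 35 days.
Each is the last Thursday of its month (at least one falls on the 29th or later, ruling out '4th Thursday').
Last Thursday of October 2022: October 27, 2022.
November 2022 ends with Thursday November 24, 2022.
December 2022 ends with Thursday December 29, 2022.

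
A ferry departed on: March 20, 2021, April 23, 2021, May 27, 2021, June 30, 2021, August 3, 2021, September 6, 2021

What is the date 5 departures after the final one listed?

Gaps between consecutive events: 34, 34, 34, 34, 34 days — a constant 34-day interval.
September 6, 2021 + 34 days = October 10, 2021.
October 10, 2021 + 34 days = November 13, 2021.
November 13, 2021 + 34 days = December 17, 2021.
December 17, 2021 + 34 days = January 20, 2022.
January 20, 2022 + 34 days = February 23, 2022.

February 23, 2022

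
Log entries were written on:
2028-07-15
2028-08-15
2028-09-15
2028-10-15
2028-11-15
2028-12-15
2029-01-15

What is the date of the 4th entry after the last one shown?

Each date is the 15th; the gaps (31, 31, 30, 31, 30, 31) track the month lengths.
The rule is the 15th of each month.
February 2029: 2029-02-15.
March 2029: 2029-03-15.
Next: April 2029 → 2029-04-15.
Next: May 2029 → 2029-05-15.

2029-05-15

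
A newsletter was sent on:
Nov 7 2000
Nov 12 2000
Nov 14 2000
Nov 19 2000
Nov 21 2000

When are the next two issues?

Gaps: 5, 2, 5, 2 days — not constant, but cyclic with period 2.
The events fall on every Tuesday and Sunday.
The following Sunday is Nov 26 2000.
Next Tuesday: Nov 28 2000.

Nov 26 2000, Nov 28 2000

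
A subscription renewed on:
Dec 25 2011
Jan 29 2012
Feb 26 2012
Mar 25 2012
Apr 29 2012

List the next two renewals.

May 27 2012, Jun 24 2012

All Sundays; the gaps (35, 28, 28, 35) vary with month length.
This is the last Sunday of each month.
May 2012 ends with Sunday May 27 2012.
Last Sunday of June 2012: Jun 24 2012.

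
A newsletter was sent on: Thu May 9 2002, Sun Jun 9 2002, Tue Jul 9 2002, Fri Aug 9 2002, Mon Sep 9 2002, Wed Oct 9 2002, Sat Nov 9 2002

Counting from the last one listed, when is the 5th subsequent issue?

Wed Apr 9 2003

The day-of-month is always 9 (31, 30, 31, 31, 30, 31 days between events).
So this recurs on the 9th of each month.
December 2002: Mon Dec 9 2002.
January 2003: Thu Jan 9 2003.
Next: February 2003 → Sun Feb 9 2003.
March 2003: Sun Mar 9 2003.
Next: April 2003 → Wed Apr 9 2003.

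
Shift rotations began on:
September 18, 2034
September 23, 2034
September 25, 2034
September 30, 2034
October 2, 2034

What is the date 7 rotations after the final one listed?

October 28, 2034

Every event lands on a Monday or Saturday (gaps cycle 5, 2, 5, 2).
So the schedule is: every Monday and Saturday.
The following Saturday is October 7, 2034.
The following Monday is October 9, 2034.
The following Saturday is October 14, 2034.
Next Monday: October 16, 2034.
Next Saturday: October 21, 2034.
Next Monday: October 23, 2034.
The following Saturday is October 28, 2034.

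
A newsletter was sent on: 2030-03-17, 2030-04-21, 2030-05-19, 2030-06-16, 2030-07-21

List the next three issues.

2030-08-18, 2030-09-15, 2030-10-20

These are Sundays at 28- or 35-day spacing (35, 28, 28, 35).
The pattern: 3rd Sunday of the month.
3rd Sunday of August 2030: 2030-08-18.
September 2030 — 3rd Sunday is 2030-09-15.
October 2030 — 3rd Sunday is 2030-10-20.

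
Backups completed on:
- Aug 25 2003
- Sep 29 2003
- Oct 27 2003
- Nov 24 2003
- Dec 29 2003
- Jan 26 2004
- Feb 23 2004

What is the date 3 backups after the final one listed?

All Mondays; the gaps (35, 28, 28, 35, 28, 28) vary with month length.
This is the last Monday of each month.
March 2004 ends with Monday Mar 29 2004.
Last Monday of April 2004: Apr 26 2004.
Last Monday of May 2004: May 31 2004.

May 31 2004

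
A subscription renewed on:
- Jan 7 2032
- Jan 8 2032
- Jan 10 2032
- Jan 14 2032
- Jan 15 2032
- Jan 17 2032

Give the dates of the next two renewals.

Gaps: 1, 2, 4, 1, 2 days — not constant, but cyclic with period 3.
The events fall on every Wednesday, Thursday and Saturday.
Next Wednesday: Jan 21 2032.
The following Thursday is Jan 22 2032.

Jan 21 2032, Jan 22 2032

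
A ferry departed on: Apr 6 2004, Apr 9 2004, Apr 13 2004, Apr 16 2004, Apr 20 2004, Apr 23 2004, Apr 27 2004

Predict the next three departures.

Apr 30 2004, May 4 2004, May 7 2004

Gaps: 3, 4, 3, 4, 3, 4 days — not constant, but cyclic with period 2.
The events fall on every Tuesday and Friday.
The following Friday is Apr 30 2004.
Next Tuesday: May 4 2004.
Next Friday: May 7 2004.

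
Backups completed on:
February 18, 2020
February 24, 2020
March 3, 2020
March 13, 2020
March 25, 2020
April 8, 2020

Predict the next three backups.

April 24, 2020; May 12, 2020; June 1, 2020

The spacing grows by 2 each time: 6, 8, 10, 12, 14 days.
Next gap: 16 days. April 8, 2020 + 16 days = April 24, 2020.
Next gap: 18 days. April 24, 2020 + 18 days = May 12, 2020.
Next gap: 20 days. May 12, 2020 + 20 days = June 1, 2020.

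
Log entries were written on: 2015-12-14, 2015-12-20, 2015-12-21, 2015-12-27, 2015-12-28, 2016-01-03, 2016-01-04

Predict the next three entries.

2016-01-10, 2016-01-11, 2016-01-17

The gap pattern 6, 1, 6, 1, 6, 1 repeats every 2 events.
These are the Mondays and Sundays of each week.
Next Sunday: 2016-01-10.
Next Monday: 2016-01-11.
The following Sunday is 2016-01-17.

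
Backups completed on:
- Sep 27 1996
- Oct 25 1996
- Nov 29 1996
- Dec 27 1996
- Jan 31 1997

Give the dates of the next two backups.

All Fridays; the gaps (28, 35, 28, 35) vary with month length.
This is the last Friday of each month.
February 1997 ends with Friday Feb 28 1997.
March 1997 ends with Friday Mar 28 1997.

Feb 28 1997, Mar 28 1997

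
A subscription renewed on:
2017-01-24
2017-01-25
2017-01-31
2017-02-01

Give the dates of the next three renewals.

2017-02-07, 2017-02-08, 2017-02-14

The gap pattern 1, 6, 1 repeats every 2 events.
These are the Tuesdays and Wednesdays of each week.
Next Tuesday: 2017-02-07.
Next Wednesday: 2017-02-08.
The following Tuesday is 2017-02-14.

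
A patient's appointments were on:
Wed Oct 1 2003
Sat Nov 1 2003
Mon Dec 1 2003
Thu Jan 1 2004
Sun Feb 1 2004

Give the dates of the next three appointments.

Mon Mar 1 2004, Thu Apr 1 2004, Sat May 1 2004

The day-of-month is always 1 (31, 30, 31, 31 days between events).
So this recurs on the 1st of each month.
Next: March 2004 → Mon Mar 1 2004.
Next: April 2004 → Thu Apr 1 2004.
May 2004: Sat May 1 2004.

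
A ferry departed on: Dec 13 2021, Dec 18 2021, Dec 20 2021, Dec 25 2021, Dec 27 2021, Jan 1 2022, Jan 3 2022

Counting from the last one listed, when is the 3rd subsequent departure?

Gaps: 5, 2, 5, 2, 5, 2 days — not constant, but cyclic with period 2.
The events fall on every Monday and Saturday.
The following Saturday is Jan 8 2022.
The following Monday is Jan 10 2022.
Next Saturday: Jan 15 2022.

Jan 15 2022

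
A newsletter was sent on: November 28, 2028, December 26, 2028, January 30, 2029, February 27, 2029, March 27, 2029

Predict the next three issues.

April 24, 2029; May 29, 2029; June 26, 2029

All Tuesdays; the gaps (28, 35, 28, 28) vary with month length.
This is the last Tuesday of each month.
April 2029 ends with Tuesday April 24, 2029.
Last Tuesday of May 2029: May 29, 2029.
June 2029 ends with Tuesday June 26, 2029.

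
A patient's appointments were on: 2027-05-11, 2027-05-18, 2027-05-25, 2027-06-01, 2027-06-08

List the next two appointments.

The spacing is 7, 7, 7, 7 days — always 7 days.
2027-06-08 + 7 days = 2027-06-15.
2027-06-15 + 7 days = 2027-06-22.

2027-06-15, 2027-06-22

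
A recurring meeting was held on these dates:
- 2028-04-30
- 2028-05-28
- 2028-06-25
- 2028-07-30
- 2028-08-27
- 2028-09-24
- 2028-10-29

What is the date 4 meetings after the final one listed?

2029-02-25

All Sundays; the gaps (28, 28, 35, 28, 28, 35) vary with month length.
This is the last Sunday of each month.
November 2028 ends with Sunday 2028-11-26.
Last Sunday of December 2028: 2028-12-31.
January 2029 ends with Sunday 2029-01-28.
February 2029 ends with Sunday 2029-02-25.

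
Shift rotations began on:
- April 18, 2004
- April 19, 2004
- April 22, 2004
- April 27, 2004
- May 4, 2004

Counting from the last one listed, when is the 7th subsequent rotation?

Intervals are 1, 3, 5, 7 days — an arithmetic progression with common difference 2.
Next gap: 9 days. May 4, 2004 + 9 days = May 13, 2004.
Next gap: 11 days. May 13, 2004 + 11 days = May 24, 2004.
Next gap: 13 days. May 24, 2004 + 13 days = June 6, 2004.
Next gap: 15 days. June 6, 2004 + 15 days = June 21, 2004.
Next gap: 17 days. June 21, 2004 + 17 days = July 8, 2004.
Next gap: 19 days. July 8, 2004 + 19 days = July 27, 2004.
Next gap: 21 days. July 27, 2004 + 21 days = August 17, 2004.

August 17, 2004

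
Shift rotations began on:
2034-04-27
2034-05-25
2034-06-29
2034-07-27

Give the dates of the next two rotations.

2034-08-31, 2034-09-28

All Thursdays; the gaps (28, 35, 28) vary with month length.
This is the last Thursday of each month.
August 2034 ends with Thursday 2034-08-31.
September 2034 ends with Thursday 2034-09-28.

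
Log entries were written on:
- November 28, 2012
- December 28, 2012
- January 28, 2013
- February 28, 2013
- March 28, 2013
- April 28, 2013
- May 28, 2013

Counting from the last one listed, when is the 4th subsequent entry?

Gaps: 30, 31, 31, 28, 31, 30 days — not constant. Every event is on the 28th of the month.
Pattern: the 28th of each month.
June 2013: June 28, 2013.
Next: July 2013 → July 28, 2013.
August 2013: August 28, 2013.
September 2013: September 28, 2013.

September 28, 2013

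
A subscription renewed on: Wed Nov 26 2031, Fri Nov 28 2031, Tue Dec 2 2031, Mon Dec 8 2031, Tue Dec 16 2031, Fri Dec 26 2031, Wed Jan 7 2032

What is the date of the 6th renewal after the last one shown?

Fri Apr 30 2032

The spacing grows by 2 each time: 2, 4, 6, 8, 10, 12 days.
Next gap: 14 days. Wed Jan 7 2032 + 14 days = Wed Jan 21 2032.
Next gap: 16 days. Wed Jan 21 2032 + 16 days = Fri Feb 6 2032.
Next gap: 18 days. Fri Feb 6 2032 + 18 days = Tue Feb 24 2032.
Next gap: 20 days. Tue Feb 24 2032 + 20 days = Mon Mar 15 2032.
Next gap: 22 days. Mon Mar 15 2032 + 22 days = Tue Apr 6 2032.
Next gap: 24 days. Tue Apr 6 2032 + 24 days = Fri Apr 30 2032.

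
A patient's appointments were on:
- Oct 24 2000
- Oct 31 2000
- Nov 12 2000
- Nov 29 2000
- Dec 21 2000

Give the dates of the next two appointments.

Intervals are 7, 12, 17, 22 days — an arithmetic progression with common difference 5.
Next gap: 27 days. Dec 21 2000 + 27 days = Jan 17 2001.
Next gap: 32 days. Jan 17 2001 + 32 days = Feb 18 2001.

Jan 17 2001, Feb 18 2001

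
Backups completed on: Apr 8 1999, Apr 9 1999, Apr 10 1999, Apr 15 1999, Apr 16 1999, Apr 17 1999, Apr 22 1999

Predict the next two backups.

Every event lands on a Thursday or Friday or Saturday (gaps cycle 1, 1, 5, 1, 1, 5).
So the schedule is: every Thursday, Friday and Saturday.
Next Friday: Apr 23 1999.
The following Saturday is Apr 24 1999.

Apr 23 1999, Apr 24 1999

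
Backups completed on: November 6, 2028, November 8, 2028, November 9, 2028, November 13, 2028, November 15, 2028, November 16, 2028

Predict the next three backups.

The gap pattern 2, 1, 4, 2, 1 repeats every 3 events.
These are the Mondays, Wednesdays and Thursdays of each week.
Next Monday: November 20, 2028.
The following Wednesday is November 22, 2028.
Next Thursday: November 23, 2028.

November 20, 2028; November 22, 2028; November 23, 2028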